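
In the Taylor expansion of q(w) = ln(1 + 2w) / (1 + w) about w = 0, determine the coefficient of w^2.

-4

Multiply the two series term by term and collect like powers.
[w^0] = 0;  [w^1] = 2;  [w^2] = -4.
So c_2 = q′′(0)/2! = -4.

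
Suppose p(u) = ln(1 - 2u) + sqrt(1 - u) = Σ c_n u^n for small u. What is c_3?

Combine the two series term by term.

-131/48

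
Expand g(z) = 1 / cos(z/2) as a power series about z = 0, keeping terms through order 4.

Write the quotient as an unknown series and match coefficients against numerator = denominator · series.
[z^0] = 1;  [z^1] = 0;  [z^2] = 1/8;  [z^3] = 0;  [z^4] = 5/384.

5*z^4/384 + z^2/8 + 1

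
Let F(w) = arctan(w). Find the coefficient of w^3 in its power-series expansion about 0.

F(0) = 0
F′(0) = 1
F′′(0) = 0
F′′′(0) = -2
So c_3 = F′′′(0)/3! = -1/3.

-1/3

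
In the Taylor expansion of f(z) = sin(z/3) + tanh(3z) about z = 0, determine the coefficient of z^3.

Add the two expansions coefficient-wise.

-1459/162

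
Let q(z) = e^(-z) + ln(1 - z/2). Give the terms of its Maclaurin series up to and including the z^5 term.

-7*z^5/480 + 5*z^4/192 - 5*z^3/24 + 3*z^2/8 - 3*z/2 + 1

Add the two expansions coefficient-wise.
q(0) = 1
q′(0) = -3/2
q′′(0) = 3/4
q′′′(0) = -5/4
q^(4)(0) = 5/8
q^(5)(0) = -7/4
Then c_k = q^(k)(0)/k! gives each Taylor coefficient.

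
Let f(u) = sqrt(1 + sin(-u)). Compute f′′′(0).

Substitute the inner expansion into the outer series and collect powers.
The coefficient of u^3 in the expansion is 1/48, so f′′′(0) = 3! * (1/48) = 1/8.

1/8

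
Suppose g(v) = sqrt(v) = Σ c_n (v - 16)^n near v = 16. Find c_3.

1/16384

g(16) = 4
g′(16) = 1/8
g′′(16) = -1/256
g′′′(16) = 3/8192
Then c_k = g^(k)(16)/k! gives each Taylor coefficient.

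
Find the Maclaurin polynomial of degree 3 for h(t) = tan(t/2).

Compute the successive derivatives at the expansion point and divide by k!.
[t^0] = 0;  [t^1] = 1/2;  [t^2] = 0;  [t^3] = 1/24.

t^3/24 + t/2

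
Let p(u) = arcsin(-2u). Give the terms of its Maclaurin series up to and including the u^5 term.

-12*u^5/5 - 4*u^3/3 - 2*u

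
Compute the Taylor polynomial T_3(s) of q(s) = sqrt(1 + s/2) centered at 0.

[s^0] = 1;  [s^1] = 1/4;  [s^2] = -1/32;  [s^3] = 1/128.

s^3/128 - s^2/32 + s/4 + 1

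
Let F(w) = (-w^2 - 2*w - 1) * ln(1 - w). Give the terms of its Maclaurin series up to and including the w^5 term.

Distribute the polynomial across the series and collect like powers.
F(0) = 0
F′(0) = 1
F′′(0) = 5
F′′′(0) = 14
F^(4)(0) = 34
F^(5)(0) = 124
Dividing each by k! gives the coefficients c_0, ..., c_5.

31*w^5/30 + 17*w^4/12 + 7*w^3/3 + 5*w^2/2 + w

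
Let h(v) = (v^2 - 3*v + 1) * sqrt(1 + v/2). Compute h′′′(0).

135/64

Shift and add copies of the series according to the polynomial's terms.
The coefficient of v^3 in the expansion is 45/128, so h′′′(0) = 3! * (45/128) = 135/64.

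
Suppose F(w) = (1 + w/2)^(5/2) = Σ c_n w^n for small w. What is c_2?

[w^0] = 1;  [w^1] = 5/4;  [w^2] = 15/32.
So c_2 = F′′(0)/2! = 15/32.

15/32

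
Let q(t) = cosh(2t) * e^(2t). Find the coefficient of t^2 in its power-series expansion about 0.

4

Expand each factor separately, then convolve coefficients.
[t^0] = 1;  [t^1] = 2;  [t^2] = 4.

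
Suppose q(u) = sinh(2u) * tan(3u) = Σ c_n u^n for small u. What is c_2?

Write out both Maclaurin series and multiply, keeping only the needed powers.
q(0) = 0
q′(0) = 0
q′′(0) = 12
So c_2 = q′′(0)/2! = 6.

6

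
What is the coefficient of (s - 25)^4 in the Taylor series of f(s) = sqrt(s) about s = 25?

Use the known series and substitute for the argument.
[(s - 25)^0] = 5;  [(s - 25)^1] = 1/10;  [(s - 25)^2] = -1/1000;  [(s - 25)^3] = 1/50000;  [(s - 25)^4] = -1/2000000.

-1/2000000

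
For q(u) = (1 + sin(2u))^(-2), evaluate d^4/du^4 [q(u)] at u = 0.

1536

Plug the Maclaurin series of the inner function into that of the outer and collect terms.
From the series, [u^4] q = 64; multiply by 4! = 24 to get 1536.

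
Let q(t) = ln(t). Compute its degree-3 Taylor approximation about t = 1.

q(1) = 0
q′(1) = 1
q′′(1) = -1
q′′′(1) = 2

(t - 1)^3/3 - (t - 1)^2/2 + (t - 1)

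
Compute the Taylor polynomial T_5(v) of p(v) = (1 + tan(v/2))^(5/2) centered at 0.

505*v^5/24576 + 155*v^4/2048 + 55*v^3/384 + 15*v^2/32 + 5*v/4 + 1

Let u equal the inner series; expand the outer function in u and truncate.
p(0) = 1
p′(0) = 5/4
p′′(0) = 15/16
p′′′(0) = 55/64
p^(4)(0) = 465/256
p^(5)(0) = 2525/1024
The Taylor polynomial is Σ p^(k)(0)/k! · v^k.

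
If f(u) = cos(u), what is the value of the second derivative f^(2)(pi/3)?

Apply the Taylor formula c_k = f^(k)(a)/k!.
The coefficient of (u - pi/3)^2 in the expansion is -1/4, so f′′(pi/3) = 2! * (-1/4) = -1/2.

-1/2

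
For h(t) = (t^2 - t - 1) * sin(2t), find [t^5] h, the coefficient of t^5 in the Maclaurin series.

-8/5

Shift and add copies of the series according to the polynomial's terms.
h(0) = 0
h′(0) = -2
h′′(0) = -4
h′′′(0) = 20
h^(4)(0) = 32
h^(5)(0) = -192
Then c_k = h^(k)(0)/k! gives each Taylor coefficient.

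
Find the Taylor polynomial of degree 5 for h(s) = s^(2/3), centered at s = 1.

h(1) = 1
h′(1) = 2/3
h′′(1) = -2/9
h′′′(1) = 8/27
h^(4)(1) = -56/81
h^(5)(1) = 560/243

14*(s - 1)^5/729 - 7*(s - 1)^4/243 + 4*(s - 1)^3/81 - (s - 1)^2/9 + 2*(s - 1)/3 + 1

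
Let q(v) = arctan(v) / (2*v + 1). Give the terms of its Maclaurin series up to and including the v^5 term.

223*v^5/15 - 22*v^4/3 + 11*v^3/3 - 2*v^2 + v

Use 1/(1 - r) = Σ r^k on the denominator, then take the Cauchy product.
[v^0] = 0;  [v^1] = 1;  [v^2] = -2;  [v^3] = 11/3;  [v^4] = -22/3;  [v^5] = 223/15.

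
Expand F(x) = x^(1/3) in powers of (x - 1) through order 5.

22*(x - 1)^5/729 - 10*(x - 1)^4/243 + 5*(x - 1)^3/81 - (x - 1)^2/9 + (x - 1)/3 + 1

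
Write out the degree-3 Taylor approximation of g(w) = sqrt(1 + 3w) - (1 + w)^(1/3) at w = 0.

Expand each term separately and add.
[w^0] = 0;  [w^1] = 7/6;  [w^2] = -73/72;  [w^3] = 2107/1296.

2107*w^3/1296 - 73*w^2/72 + 7*w/6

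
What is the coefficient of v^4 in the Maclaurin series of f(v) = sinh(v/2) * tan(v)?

Multiply the two series term by term and collect like powers.
[v^0] = 0;  [v^1] = 0;  [v^2] = 1/2;  [v^3] = 0;  [v^4] = 3/16.

3/16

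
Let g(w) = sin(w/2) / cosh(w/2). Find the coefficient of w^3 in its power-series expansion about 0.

-1/12

Invert the denominator's series and multiply.
[w^0] = 0;  [w^1] = 1/2;  [w^2] = 0;  [w^3] = -1/12.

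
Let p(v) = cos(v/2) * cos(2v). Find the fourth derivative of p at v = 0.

353/16

Write out both Maclaurin series and multiply, keeping only the needed powers.
From the series, [v^4] p = 353/384; multiply by 4! = 24 to get 353/16.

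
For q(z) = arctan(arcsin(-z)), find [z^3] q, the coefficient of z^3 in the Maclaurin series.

Let u equal the inner series; expand the outer function in u and truncate.
q(0) = 0
q′(0) = -1
q′′(0) = 0
q′′′(0) = 1
The Taylor polynomial is Σ q^(k)(0)/k! · z^k.

1/6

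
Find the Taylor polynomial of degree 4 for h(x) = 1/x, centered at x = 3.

h(3) = 1/3
h′(3) = -1/9
h′′(3) = 2/27
h′′′(3) = -2/27
h^(4)(3) = 8/81

(x - 3)^4/243 - (x - 3)^3/81 + (x - 3)^2/27 - (x - 3)/9 + 1/3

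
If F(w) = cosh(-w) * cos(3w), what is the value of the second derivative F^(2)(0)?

Multiply the two series term by term and collect like powers.
From the series, [w^2] F = -4; multiply by 2! = 2 to get -8.

-8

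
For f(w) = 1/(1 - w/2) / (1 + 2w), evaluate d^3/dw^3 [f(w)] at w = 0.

-153/4

Take the Cauchy product of the two expansions.
The coefficient of w^3 in the expansion is -51/8, so f′′′(0) = 3! * (-51/8) = -153/4.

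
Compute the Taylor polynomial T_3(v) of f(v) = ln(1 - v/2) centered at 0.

-v^3/24 - v^2/8 - v/2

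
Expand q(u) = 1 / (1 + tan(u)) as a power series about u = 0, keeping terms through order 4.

5*u^4/3 - 4*u^3/3 + u^2 - u + 1

Write 1/(1+u) = 1 - u + u^2 - u^3 + ... and substitute the series for u.
[u^0] = 1;  [u^1] = -1;  [u^2] = 1;  [u^3] = -4/3;  [u^4] = 5/3.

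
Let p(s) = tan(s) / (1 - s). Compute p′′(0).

2

Expand each factor separately, then convolve coefficients.
From the series, [s^2] p = 1; multiply by 2! = 2 to get 2.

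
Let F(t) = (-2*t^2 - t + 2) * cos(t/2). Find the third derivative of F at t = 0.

3/4

Multiply each power in the prefactor through the base expansion.
From the series, [t^3] F = 1/8; multiply by 3! = 6 to get 3/4.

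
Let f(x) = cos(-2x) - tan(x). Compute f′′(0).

Add the two expansions coefficient-wise.
From the series, [x^2] f = -2; multiply by 2! = 2 to get -4.

-4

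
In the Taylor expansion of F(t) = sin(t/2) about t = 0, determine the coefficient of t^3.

-1/48

F(0) = 0
F′(0) = 1/2
F′′(0) = 0
F′′′(0) = -1/8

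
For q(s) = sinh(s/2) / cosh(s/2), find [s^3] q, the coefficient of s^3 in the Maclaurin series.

-1/24

Write the quotient as an unknown series and match coefficients against numerator = denominator · series.
q(0) = 0
q′(0) = 1/2
q′′(0) = 0
q′′′(0) = -1/4
So c_3 = q′′′(0)/3! = -1/24.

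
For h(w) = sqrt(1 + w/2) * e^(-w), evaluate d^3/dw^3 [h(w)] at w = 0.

Multiply the two series term by term and collect like powers.
The coefficient of w^3 in the expansion is -1/384, so h′′′(0) = 3! * (-1/384) = -1/64.

-1/64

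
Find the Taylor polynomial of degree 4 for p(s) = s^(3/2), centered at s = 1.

Compute the successive derivatives at the expansion point and divide by k!.
p(1) = 1
p′(1) = 3/2
p′′(1) = 3/4
p′′′(1) = -3/8
p^(4)(1) = 9/16

3*(s - 1)^4/128 - (s - 1)^3/16 + 3*(s - 1)^2/8 + 3*(s - 1)/2 + 1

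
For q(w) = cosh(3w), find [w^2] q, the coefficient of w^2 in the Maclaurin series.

9/2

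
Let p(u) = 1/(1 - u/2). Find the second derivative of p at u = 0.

From the series, [u^2] p = 1/4; multiply by 2! = 2 to get 1/2.

1/2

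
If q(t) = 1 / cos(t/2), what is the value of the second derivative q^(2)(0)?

Invert the denominator's series and multiply.
The coefficient of t^2 in the expansion is 1/8, so q′′(0) = 2! * (1/8) = 1/4.

1/4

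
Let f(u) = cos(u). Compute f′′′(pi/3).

sqrt(3)/2

The coefficient of (u - pi/3)^3 in the expansion is sqrt(3)/12, so f′′′(pi/3) = 3! * (sqrt(3)/12) = sqrt(3)/2.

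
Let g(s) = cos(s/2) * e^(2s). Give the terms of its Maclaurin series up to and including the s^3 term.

13*s^3/12 + 15*s^2/8 + 2*s + 1

Expand each factor separately, then convolve coefficients.
g(0) = 1
g′(0) = 2
g′′(0) = 15/4
g′′′(0) = 13/2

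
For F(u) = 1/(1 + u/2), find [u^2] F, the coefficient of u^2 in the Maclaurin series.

1/4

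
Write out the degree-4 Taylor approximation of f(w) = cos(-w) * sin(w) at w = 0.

Write out both Maclaurin series and multiply, keeping only the needed powers.
f(0) = 0
f′(0) = 1
f′′(0) = 0
f′′′(0) = -4
f^(4)(0) = 0
The Taylor polynomial is Σ f^(k)(0)/k! · w^k.

-2*w^3/3 + w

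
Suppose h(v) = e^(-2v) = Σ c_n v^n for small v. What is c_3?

h(0) = 1
h′(0) = -2
h′′(0) = 4
h′′′(0) = -8
So c_3 = h′′′(0)/3! = -4/3.

-4/3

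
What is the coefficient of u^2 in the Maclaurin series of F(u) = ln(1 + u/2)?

-1/8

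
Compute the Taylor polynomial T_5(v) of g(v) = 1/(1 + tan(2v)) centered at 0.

Compose series: expand the inner function first, then feed it into the outer expansion.
g(0) = 1
g′(0) = -2
g′′(0) = 8
g′′′(0) = -64
g^(4)(0) = 640
g^(5)(0) = -8192
Dividing each by k! gives the coefficients c_0, ..., c_5.

-1024*v^5/15 + 80*v^4/3 - 32*v^3/3 + 4*v^2 - 2*v + 1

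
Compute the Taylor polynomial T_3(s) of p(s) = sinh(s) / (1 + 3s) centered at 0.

55*s^3/6 - 3*s^2 + s

Expand each factor separately, then convolve coefficients.
[s^0] = 0;  [s^1] = 1;  [s^2] = -3;  [s^3] = 55/6.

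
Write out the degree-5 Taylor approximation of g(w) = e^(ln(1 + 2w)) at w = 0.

2*w + 1

Substitute the inner expansion into the outer series and collect powers.
[w^0] = 1;  [w^1] = 2;  [w^2] = 0;  [w^3] = 0;  [w^4] = 0;  [w^5] = 0.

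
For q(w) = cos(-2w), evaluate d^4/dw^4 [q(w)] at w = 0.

Apply the Taylor formula c_k = f^(k)(a)/k!.
The coefficient of w^4 in the expansion is 2/3, so q^(4)(0) = 4! * (2/3) = 16.

16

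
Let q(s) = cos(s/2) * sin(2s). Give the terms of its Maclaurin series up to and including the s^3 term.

-19*s^3/12 + 2*s

Multiply the two series term by term and collect like powers.
[s^0] = 0;  [s^1] = 2;  [s^2] = 0;  [s^3] = -19/12.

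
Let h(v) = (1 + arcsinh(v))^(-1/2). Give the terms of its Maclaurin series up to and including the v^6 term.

563*v^6/5120 - 163*v^5/1280 + 19*v^4/128 - 11*v^3/48 + 3*v^2/8 - v/2 + 1

Substitute the inner expansion into the outer series and collect powers.
h(0) = 1
h′(0) = -1/2
h′′(0) = 3/4
h′′′(0) = -11/8
h^(4)(0) = 57/16
h^(5)(0) = -489/32
h^(6)(0) = 5067/64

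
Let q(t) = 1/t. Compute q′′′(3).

Differentiate repeatedly and evaluate at the center.
From the series, [(t - 3)^3] q = -1/81; multiply by 3! = 6 to get -2/27.

-2/27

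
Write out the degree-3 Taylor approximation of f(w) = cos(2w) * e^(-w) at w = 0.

11*w^3/6 - 3*w^2/2 - w + 1

Expand each factor separately, then convolve coefficients.
f(0) = 1
f′(0) = -1
f′′(0) = -3
f′′′(0) = 11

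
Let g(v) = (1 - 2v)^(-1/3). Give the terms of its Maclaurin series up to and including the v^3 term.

g(0) = 1
g′(0) = 2/3
g′′(0) = 16/9
g′′′(0) = 224/27
Then c_k = g^(k)(0)/k! gives each Taylor coefficient.

112*v^3/81 + 8*v^2/9 + 2*v/3 + 1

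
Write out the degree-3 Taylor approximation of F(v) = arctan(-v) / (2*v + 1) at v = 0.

-11*v^3/3 + 2*v^2 - v

Expand 1/(denominator) as a geometric series and multiply by the numerator's series.
[v^0] = 0;  [v^1] = -1;  [v^2] = 2;  [v^3] = -11/3.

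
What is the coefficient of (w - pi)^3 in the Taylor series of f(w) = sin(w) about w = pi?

1/6

f(pi) = 0
f′(pi) = -1
f′′(pi) = 0
f′′′(pi) = 1
The Taylor polynomial is Σ f^(k)(pi)/k! · (w - pi)^k.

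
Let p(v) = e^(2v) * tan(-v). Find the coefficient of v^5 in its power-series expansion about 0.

-22/15

Expand each factor separately, then convolve coefficients.
p(0) = 0
p′(0) = -1
p′′(0) = -4
p′′′(0) = -14
p^(4)(0) = -48
p^(5)(0) = -176
So c_5 = p^(5)(0)/5! = -22/15.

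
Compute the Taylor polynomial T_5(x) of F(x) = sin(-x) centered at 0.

F(0) = 0
F′(0) = -1
F′′(0) = 0
F′′′(0) = 1
F^(4)(0) = 0
F^(5)(0) = -1

-x^5/120 + x^3/6 - x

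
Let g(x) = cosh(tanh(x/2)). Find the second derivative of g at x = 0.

1/4

Compose series: expand the inner function first, then feed it into the outer expansion.
The coefficient of x^2 in the expansion is 1/8, so g′′(0) = 2! * (1/8) = 1/4.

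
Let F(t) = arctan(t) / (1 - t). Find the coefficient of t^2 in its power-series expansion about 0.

1

Expand 1/(denominator) as a geometric series and multiply by the numerator's series.
F(0) = 0
F′(0) = 1
F′′(0) = 2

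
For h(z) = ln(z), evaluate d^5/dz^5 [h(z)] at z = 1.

The coefficient of (z - 1)^5 in the expansion is 1/5, so h^(5)(1) = 5! * (1/5) = 24.

24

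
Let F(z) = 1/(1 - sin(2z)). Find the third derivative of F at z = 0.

40

Plug the Maclaurin series of the inner function into that of the outer and collect terms.
The coefficient of z^3 in the expansion is 20/3, so F′′′(0) = 3! * (20/3) = 40.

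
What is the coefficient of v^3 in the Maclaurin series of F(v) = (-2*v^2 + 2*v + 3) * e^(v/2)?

-11/16

Distribute the polynomial across the series and collect like powers.
[v^0] = 3;  [v^1] = 7/2;  [v^2] = -5/8;  [v^3] = -11/16.
So c_3 = F′′′(0)/3! = -11/16.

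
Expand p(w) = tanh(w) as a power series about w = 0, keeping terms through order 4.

p(0) = 0
p′(0) = 1
p′′(0) = 0
p′′′(0) = -2
p^(4)(0) = 0

-w^3/3 + w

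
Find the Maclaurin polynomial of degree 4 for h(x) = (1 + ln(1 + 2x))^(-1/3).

2684*x^4/243 - 328*x^3/81 + 14*x^2/9 - 2*x/3 + 1

Compose series: expand the inner function first, then feed it into the outer expansion.
[x^0] = 1;  [x^1] = -2/3;  [x^2] = 14/9;  [x^3] = -328/81;  [x^4] = 2684/243.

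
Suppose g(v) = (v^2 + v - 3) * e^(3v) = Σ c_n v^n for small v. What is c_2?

Multiply each power in the prefactor through the base expansion.
So c_2 = g′′(0)/2! = -19/2.

-19/2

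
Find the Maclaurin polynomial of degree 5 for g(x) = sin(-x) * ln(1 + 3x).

39*x^5/2 - 17*x^4/2 + 9*x^3/2 - 3*x^2

Multiply the two series term by term and collect like powers.
g(0) = 0
g′(0) = 0
g′′(0) = -6
g′′′(0) = 27
g^(4)(0) = -204
g^(5)(0) = 2340
Dividing each by k! gives the coefficients c_0, ..., c_5.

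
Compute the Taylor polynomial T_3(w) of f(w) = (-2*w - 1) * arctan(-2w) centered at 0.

Shift and add copies of the series according to the polynomial's terms.
f(0) = 0
f′(0) = 2
f′′(0) = 8
f′′′(0) = -16
The Taylor polynomial is Σ f^(k)(0)/k! · w^k.

-8*w^3/3 + 4*w^2 + 2*w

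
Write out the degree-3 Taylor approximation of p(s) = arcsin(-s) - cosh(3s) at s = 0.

-s^3/6 - 9*s^2/2 - s - 1

Expand each term separately and add.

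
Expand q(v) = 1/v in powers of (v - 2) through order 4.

(v - 2)^4/32 - (v - 2)^3/16 + (v - 2)^2/8 - (v - 2)/4 + 1/2

q(2) = 1/2
q′(2) = -1/4
q′′(2) = 1/4
q′′′(2) = -3/8
q^(4)(2) = 3/4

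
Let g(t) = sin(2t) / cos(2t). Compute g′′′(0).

16

Write the quotient as an unknown series and match coefficients against numerator = denominator · series.
The coefficient of t^3 in the expansion is 8/3, so g′′′(0) = 3! * (8/3) = 16.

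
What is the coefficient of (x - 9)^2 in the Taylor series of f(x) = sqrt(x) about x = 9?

Differentiate repeatedly and evaluate at the center.
f(9) = 3
f′(9) = 1/6
f′′(9) = -1/108
Then c_k = f^(k)(9)/k! gives each Taylor coefficient.

-1/216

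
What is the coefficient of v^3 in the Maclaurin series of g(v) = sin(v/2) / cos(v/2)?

Divide the numerator series by the denominator series (power-series long division).
g(0) = 0
g′(0) = 1/2
g′′(0) = 0
g′′′(0) = 1/4
So c_3 = g′′′(0)/3! = 1/24.

1/24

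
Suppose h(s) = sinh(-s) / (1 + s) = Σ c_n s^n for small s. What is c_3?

-7/6

Take the Cauchy product of the two expansions.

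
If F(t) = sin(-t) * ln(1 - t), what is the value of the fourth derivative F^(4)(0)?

4

Write out both Maclaurin series and multiply, keeping only the needed powers.
The coefficient of t^4 in the expansion is 1/6, so F^(4)(0) = 4! * (1/6) = 4.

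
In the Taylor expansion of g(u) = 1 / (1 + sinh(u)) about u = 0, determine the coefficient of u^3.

-7/6

Write 1/(1+u) = 1 - u + u^2 - u^3 + ... and substitute the series for u.
[u^0] = 1;  [u^1] = -1;  [u^2] = 1;  [u^3] = -7/6.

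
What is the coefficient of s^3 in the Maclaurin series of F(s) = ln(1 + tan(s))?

Plug the Maclaurin series of the inner function into that of the outer and collect terms.
F(0) = 0
F′(0) = 1
F′′(0) = -1
F′′′(0) = 4
Then c_k = F^(k)(0)/k! gives each Taylor coefficient.

2/3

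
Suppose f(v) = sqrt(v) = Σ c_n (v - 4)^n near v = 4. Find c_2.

-1/64

Compute the successive derivatives at the expansion point and divide by k!.
f(4) = 2
f′(4) = 1/4
f′′(4) = -1/32
Dividing each by k! gives the coefficients c_0, ..., c_2.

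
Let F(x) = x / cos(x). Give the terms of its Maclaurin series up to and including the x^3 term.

Invert the denominator's series and multiply.
F(0) = 0
F′(0) = 1
F′′(0) = 0
F′′′(0) = 3

x^3/2 + x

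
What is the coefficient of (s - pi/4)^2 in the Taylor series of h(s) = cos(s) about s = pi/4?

h(pi/4) = sqrt(2)/2
h′(pi/4) = -sqrt(2)/2
h′′(pi/4) = -sqrt(2)/2
So c_2 = h′′(pi/4)/2! = -sqrt(2)/4.

-sqrt(2)/4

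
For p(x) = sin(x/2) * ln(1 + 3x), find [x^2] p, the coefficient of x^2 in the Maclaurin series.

3/2

Multiply the two series term by term and collect like powers.
[x^0] = 0;  [x^1] = 0;  [x^2] = 3/2.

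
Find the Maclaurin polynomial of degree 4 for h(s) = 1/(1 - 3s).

h(0) = 1
h′(0) = 3
h′′(0) = 18
h′′′(0) = 162
h^(4)(0) = 1944

81*s^4 + 27*s^3 + 9*s^2 + 3*s + 1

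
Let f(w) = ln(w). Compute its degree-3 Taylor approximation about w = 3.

f(3) = ln(3)
f′(3) = 1/3
f′′(3) = -1/9
f′′′(3) = 2/27
Then c_k = f^(k)(3)/k! gives each Taylor coefficient.

(w - 3)^3/81 - (w - 3)^2/18 + (w - 3)/3 + ln(3)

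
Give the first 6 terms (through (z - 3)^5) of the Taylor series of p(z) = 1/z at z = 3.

Compute the successive derivatives at the expansion point and divide by k!.
p(3) = 1/3
p′(3) = -1/9
p′′(3) = 2/27
p′′′(3) = -2/27
p^(4)(3) = 8/81
p^(5)(3) = -40/243

-(z - 3)^5/729 + (z - 3)^4/243 - (z - 3)^3/81 + (z - 3)^2/27 - (z - 3)/9 + 1/3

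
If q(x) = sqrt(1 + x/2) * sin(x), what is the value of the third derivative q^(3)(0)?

-19/16

Write out both Maclaurin series and multiply, keeping only the needed powers.
The coefficient of x^3 in the expansion is -19/96, so q′′′(0) = 3! * (-19/96) = -19/16.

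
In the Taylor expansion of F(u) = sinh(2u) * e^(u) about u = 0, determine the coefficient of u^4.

5/3

Take the Cauchy product of the two expansions.
F(0) = 0
F′(0) = 2
F′′(0) = 4
F′′′(0) = 14
F^(4)(0) = 40
So c_4 = F^(4)(0)/4! = 5/3.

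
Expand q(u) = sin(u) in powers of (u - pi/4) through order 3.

Apply the Taylor formula c_k = f^(k)(a)/k!.

-sqrt(2)*(u - pi/4)^3/12 - sqrt(2)*(u - pi/4)^2/4 + sqrt(2)*(u - pi/4)/2 + sqrt(2)/2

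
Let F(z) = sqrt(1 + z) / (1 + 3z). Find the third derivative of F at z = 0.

-1059/8

Write out both Maclaurin series and multiply, keeping only the needed powers.
The coefficient of z^3 in the expansion is -353/16, so F′′′(0) = 3! * (-353/16) = -1059/8.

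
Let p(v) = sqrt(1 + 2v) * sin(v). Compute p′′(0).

Multiply the two series term by term and collect like powers.
From the series, [v^2] p = 1; multiply by 2! = 2 to get 2.

2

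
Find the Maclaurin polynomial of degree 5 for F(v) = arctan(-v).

-v^5/5 + v^3/3 - v

[v^0] = 0;  [v^1] = -1;  [v^2] = 0;  [v^3] = 1/3;  [v^4] = 0;  [v^5] = -1/5.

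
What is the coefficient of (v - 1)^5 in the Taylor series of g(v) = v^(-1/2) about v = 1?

c_5 = g^(5)(1)/5! = -63/256.

-63/256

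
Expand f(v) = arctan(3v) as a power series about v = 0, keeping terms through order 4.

Differentiate repeatedly and evaluate at the center.

-9*v^3 + 3*v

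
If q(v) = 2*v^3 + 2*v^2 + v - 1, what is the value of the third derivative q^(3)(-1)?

The coefficient of (v + 1)^3 in the expansion is 2, so q′′′(-1) = 3! * (2) = 12.

12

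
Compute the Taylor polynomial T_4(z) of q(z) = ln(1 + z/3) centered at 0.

[z^0] = 0;  [z^1] = 1/3;  [z^2] = -1/18;  [z^3] = 1/81;  [z^4] = -1/324.

-z^4/324 + z^3/81 - z^2/18 + z/3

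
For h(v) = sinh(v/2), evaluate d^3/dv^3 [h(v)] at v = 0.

1/8

The coefficient of v^3 in the expansion is 1/48, so h′′′(0) = 3! * (1/48) = 1/8.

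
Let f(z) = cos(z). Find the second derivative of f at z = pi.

From the series, [(z - pi)^2] f = 1/2; multiply by 2! = 2 to get 1.

1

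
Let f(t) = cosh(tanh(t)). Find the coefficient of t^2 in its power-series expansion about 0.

1/2

Substitute the inner expansion into the outer series and collect powers.
f(0) = 1
f′(0) = 0
f′′(0) = 1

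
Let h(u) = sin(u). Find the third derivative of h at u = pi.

From the series, [(u - pi)^3] h = 1/6; multiply by 3! = 6 to get 1.

1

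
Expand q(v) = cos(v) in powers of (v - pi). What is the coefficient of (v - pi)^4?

-1/24

q(pi) = -1
q′(pi) = 0
q′′(pi) = 1
q′′′(pi) = 0
q^(4)(pi) = -1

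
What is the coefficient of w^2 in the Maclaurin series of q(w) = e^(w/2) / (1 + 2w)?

25/8

Take the Cauchy product of the two expansions.
[w^0] = 1;  [w^1] = -3/2;  [w^2] = 25/8.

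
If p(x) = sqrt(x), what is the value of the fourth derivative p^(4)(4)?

Compute the successive derivatives at the expansion point and divide by k!.
From the series, [(x - 4)^4] p = -5/16384; multiply by 4! = 24 to get -15/2048.

-15/2048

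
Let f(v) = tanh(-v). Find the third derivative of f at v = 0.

Compute the successive derivatives at the expansion point and divide by k!.
The coefficient of v^3 in the expansion is 1/3, so f′′′(0) = 3! * (1/3) = 2.

2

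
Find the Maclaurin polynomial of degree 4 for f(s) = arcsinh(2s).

f(0) = 0
f′(0) = 2
f′′(0) = 0
f′′′(0) = -8
f^(4)(0) = 0
Dividing each by k! gives the coefficients c_0, ..., c_4.

-4*s^3/3 + 2*s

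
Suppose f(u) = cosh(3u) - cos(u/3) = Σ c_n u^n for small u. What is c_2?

Expand each term separately and add.
f(0) = 0
f′(0) = 0
f′′(0) = 82/9

41/9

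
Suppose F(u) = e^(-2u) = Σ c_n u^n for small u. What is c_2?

2

Compute the successive derivatives at the expansion point and divide by k!.
So c_2 = F′′(0)/2! = 2.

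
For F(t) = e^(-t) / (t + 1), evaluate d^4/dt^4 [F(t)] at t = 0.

65

Multiply the numerator's expansion by the denominator's geometric series.
The coefficient of t^4 in the expansion is 65/24, so F^(4)(0) = 4! * (65/24) = 65.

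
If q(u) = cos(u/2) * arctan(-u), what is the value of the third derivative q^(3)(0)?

11/4

Multiply the two series term by term and collect like powers.
From the series, [u^3] q = 11/24; multiply by 3! = 6 to get 11/4.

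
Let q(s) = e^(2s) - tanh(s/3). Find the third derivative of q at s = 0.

218/27

Add the two expansions coefficient-wise.
From the series, [s^3] q = 109/81; multiply by 3! = 6 to get 218/27.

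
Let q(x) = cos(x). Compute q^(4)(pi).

-1

From the series, [(x - pi)^4] q = -1/24; multiply by 4! = 24 to get -1.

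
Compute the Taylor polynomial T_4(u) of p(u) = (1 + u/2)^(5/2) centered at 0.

-5*u^4/2048 + 5*u^3/128 + 15*u^2/32 + 5*u/4 + 1

Differentiate repeatedly and evaluate at the center.
p(0) = 1
p′(0) = 5/4
p′′(0) = 15/16
p′′′(0) = 15/64
p^(4)(0) = -15/256
The Taylor polynomial is Σ p^(k)(0)/k! · u^k.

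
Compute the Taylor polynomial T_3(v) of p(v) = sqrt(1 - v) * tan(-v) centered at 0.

Expand each factor separately, then convolve coefficients.
p(0) = 0
p′(0) = -1
p′′(0) = 1
p′′′(0) = -5/4
Then c_k = p^(k)(0)/k! gives each Taylor coefficient.

-5*v^3/24 + v^2/2 - v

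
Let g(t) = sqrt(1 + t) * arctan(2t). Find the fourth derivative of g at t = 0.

Multiply the two series term by term and collect like powers.
The coefficient of t^4 in the expansion is -29/24, so g^(4)(0) = 4! * (-29/24) = -29.

-29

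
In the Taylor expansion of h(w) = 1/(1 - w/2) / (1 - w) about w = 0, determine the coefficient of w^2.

Take the Cauchy product of the two expansions.
h(0) = 1
h′(0) = 3/2
h′′(0) = 7/2

7/4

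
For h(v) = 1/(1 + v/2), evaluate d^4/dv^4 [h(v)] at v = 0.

3/2

From the series, [v^4] h = 1/16; multiply by 4! = 24 to get 3/2.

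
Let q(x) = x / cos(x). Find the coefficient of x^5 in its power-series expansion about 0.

5/24

Divide the numerator series by the denominator series (power-series long division).
q(0) = 0
q′(0) = 1
q′′(0) = 0
q′′′(0) = 3
q^(4)(0) = 0
q^(5)(0) = 25
Dividing each by k! gives the coefficients c_0, ..., c_5.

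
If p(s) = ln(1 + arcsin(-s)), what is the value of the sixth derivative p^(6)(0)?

Substitute the inner expansion into the outer series and collect powers.
From the series, [s^6] p = -19/45; multiply by 6! = 720 to get -304.

-304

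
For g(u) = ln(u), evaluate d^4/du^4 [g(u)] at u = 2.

-3/8

Compute the successive derivatives at the expansion point and divide by k!.
From the series, [(u - 2)^4] g = -1/64; multiply by 4! = 24 to get -3/8.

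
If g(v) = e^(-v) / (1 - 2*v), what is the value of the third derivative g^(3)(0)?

29

Use 1/(1 - r) = Σ r^k on the denominator, then take the Cauchy product.
The coefficient of v^3 in the expansion is 29/6, so g′′′(0) = 3! * (29/6) = 29.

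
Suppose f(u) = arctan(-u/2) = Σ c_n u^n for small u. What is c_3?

Apply the Taylor formula c_k = f^(k)(a)/k!.
f(0) = 0
f′(0) = -1/2
f′′(0) = 0
f′′′(0) = 1/4
The Taylor polynomial is Σ f^(k)(0)/k! · u^k.

1/24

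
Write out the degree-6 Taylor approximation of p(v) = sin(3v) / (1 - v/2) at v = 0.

Write out both Maclaurin series and multiply, keeping only the needed powers.
p(0) = 0
p′(0) = 3
p′′(0) = 3
p′′′(0) = -45/2
p^(4)(0) = -45
p^(5)(0) = 261/2
p^(6)(0) = 783/2

87*v^6/160 + 87*v^5/80 - 15*v^4/8 - 15*v^3/4 + 3*v^2/2 + 3*v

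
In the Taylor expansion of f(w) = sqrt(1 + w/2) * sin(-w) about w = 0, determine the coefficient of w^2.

-1/4

Expand each factor separately, then convolve coefficients.
f(0) = 0
f′(0) = -1
f′′(0) = -1/2
Dividing each by k! gives the coefficients c_0, ..., c_2.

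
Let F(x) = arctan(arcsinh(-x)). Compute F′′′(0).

Let u equal the inner series; expand the outer function in u and truncate.
The coefficient of x^3 in the expansion is 1/2, so F′′′(0) = 3! * (1/2) = 3.

3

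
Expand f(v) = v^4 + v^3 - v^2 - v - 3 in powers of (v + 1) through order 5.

Apply the Taylor formula c_k = f^(k)(a)/k!.
f(-1) = -3
f′(-1) = 0
f′′(-1) = 4
f′′′(-1) = -18
f^(4)(-1) = 24
f^(5)(-1) = 0

(v + 1)^4 - 3*(v + 1)^3 + 2*(v + 1)^2 - 3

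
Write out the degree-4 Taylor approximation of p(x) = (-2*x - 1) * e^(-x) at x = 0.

Multiply each power in the prefactor through the base expansion.
[x^0] = -1;  [x^1] = -1;  [x^2] = 3/2;  [x^3] = -5/6;  [x^4] = 7/24.

7*x^4/24 - 5*x^3/6 + 3*x^2/2 - x - 1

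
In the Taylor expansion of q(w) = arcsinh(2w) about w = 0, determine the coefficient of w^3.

[w^0] = 0;  [w^1] = 2;  [w^2] = 0;  [w^3] = -4/3.
So c_3 = q′′′(0)/3! = -4/3.

-4/3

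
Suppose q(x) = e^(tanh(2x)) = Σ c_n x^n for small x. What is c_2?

Compose series: expand the inner function first, then feed it into the outer expansion.
q(0) = 1
q′(0) = 2
q′′(0) = 4

2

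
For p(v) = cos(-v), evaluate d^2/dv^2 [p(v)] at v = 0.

Apply the Taylor formula c_k = f^(k)(a)/k!.
From the series, [v^2] p = -1/2; multiply by 2! = 2 to get -1.

-1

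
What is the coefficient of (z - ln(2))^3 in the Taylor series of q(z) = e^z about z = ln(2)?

q(ln(2)) = 2
q′(ln(2)) = 2
q′′(ln(2)) = 2
q′′′(ln(2)) = 2
So c_3 = q′′′(ln(2))/3! = 1/3.

1/3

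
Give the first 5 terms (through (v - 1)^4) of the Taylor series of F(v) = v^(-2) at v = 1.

Use the known series and substitute for the argument.
F(1) = 1
F′(1) = -2
F′′(1) = 6
F′′′(1) = -24
F^(4)(1) = 120
The Taylor polynomial is Σ F^(k)(1)/k! · (v - 1)^k.

5*(v - 1)^4 - 4*(v - 1)^3 + 3*(v - 1)^2 - 2*(v - 1) + 1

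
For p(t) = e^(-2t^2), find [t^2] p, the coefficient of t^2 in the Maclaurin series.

p(0) = 1
p′(0) = 0
p′′(0) = -4
The Taylor polynomial is Σ p^(k)(0)/k! · t^k.

-2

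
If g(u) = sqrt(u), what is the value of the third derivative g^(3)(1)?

3/8

Differentiate repeatedly and evaluate at the center.
The coefficient of (u - 1)^3 in the expansion is 1/16, so g′′′(1) = 3! * (1/16) = 3/8.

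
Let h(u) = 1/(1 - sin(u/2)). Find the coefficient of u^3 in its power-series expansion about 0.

5/48

Substitute the inner expansion into the outer series and collect powers.
h(0) = 1
h′(0) = 1/2
h′′(0) = 1/2
h′′′(0) = 5/8
So c_3 = h′′′(0)/3! = 5/48.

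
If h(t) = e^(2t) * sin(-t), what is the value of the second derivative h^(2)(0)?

Take the Cauchy product of the two expansions.
The coefficient of t^2 in the expansion is -2, so h′′(0) = 2! * (-2) = -4.

-4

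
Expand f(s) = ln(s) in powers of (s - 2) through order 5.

Apply the Taylor formula c_k = f^(k)(a)/k!.
[(s - 2)^0] = ln(2);  [(s - 2)^1] = 1/2;  [(s - 2)^2] = -1/8;  [(s - 2)^3] = 1/24;  [(s - 2)^4] = -1/64;  [(s - 2)^5] = 1/160.

(s - 2)^5/160 - (s - 2)^4/64 + (s - 2)^3/24 - (s - 2)^2/8 + (s - 2)/2 + ln(2)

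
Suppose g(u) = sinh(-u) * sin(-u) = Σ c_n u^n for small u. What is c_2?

1

Multiply the two series term by term and collect like powers.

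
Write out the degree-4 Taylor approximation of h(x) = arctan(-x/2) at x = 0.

x^3/24 - x/2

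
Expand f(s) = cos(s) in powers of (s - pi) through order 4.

-(s - pi)^4/24 + (s - pi)^2/2 - 1

f(pi) = -1
f′(pi) = 0
f′′(pi) = 1
f′′′(pi) = 0
f^(4)(pi) = -1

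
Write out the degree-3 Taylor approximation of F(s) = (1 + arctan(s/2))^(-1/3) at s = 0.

Substitute the inner expansion into the outer series and collect powers.
F(0) = 1
F′(0) = -1/6
F′′(0) = 1/9
F′′′(0) = -5/108

-5*s^3/648 + s^2/18 - s/6 + 1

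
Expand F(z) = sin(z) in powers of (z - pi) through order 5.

-(z - pi)^5/120 + (z - pi)^3/6 - (z - pi)

[(z - pi)^0] = 0;  [(z - pi)^1] = -1;  [(z - pi)^2] = 0;  [(z - pi)^3] = 1/6;  [(z - pi)^4] = 0;  [(z - pi)^5] = -1/120.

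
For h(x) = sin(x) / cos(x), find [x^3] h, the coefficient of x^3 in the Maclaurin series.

1/3

Invert the denominator's series and multiply.
h(0) = 0
h′(0) = 1
h′′(0) = 0
h′′′(0) = 2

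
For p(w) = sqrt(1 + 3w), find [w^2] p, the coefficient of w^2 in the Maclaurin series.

-9/8

Differentiate repeatedly and evaluate at the center.
So c_2 = p′′(0)/2! = -9/8.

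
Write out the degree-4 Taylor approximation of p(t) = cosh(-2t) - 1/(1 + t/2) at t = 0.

Expand each term separately and add.

29*t^4/48 + t^3/8 + 7*t^2/4 + t/2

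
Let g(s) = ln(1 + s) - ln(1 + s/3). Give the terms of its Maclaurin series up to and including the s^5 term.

242*s^5/1215 - 20*s^4/81 + 26*s^3/81 - 4*s^2/9 + 2*s/3

Expand each term separately and add.
g(0) = 0
g′(0) = 2/3
g′′(0) = -8/9
g′′′(0) = 52/27
g^(4)(0) = -160/27
g^(5)(0) = 1936/81
Then c_k = g^(k)(0)/k! gives each Taylor coefficient.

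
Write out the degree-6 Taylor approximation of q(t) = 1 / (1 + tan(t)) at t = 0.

122*t^6/45 - 32*t^5/15 + 5*t^4/3 - 4*t^3/3 + t^2 - t + 1

Expand as Σ (-1)^k u^k with u equal to the inner function's series.
q(0) = 1
q′(0) = -1
q′′(0) = 2
q′′′(0) = -8
q^(4)(0) = 40
q^(5)(0) = -256
q^(6)(0) = 1952
Then c_k = q^(k)(0)/k! gives each Taylor coefficient.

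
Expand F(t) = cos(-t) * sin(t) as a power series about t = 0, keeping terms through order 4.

Expand each factor separately, then convolve coefficients.
F(0) = 0
F′(0) = 1
F′′(0) = 0
F′′′(0) = -4
F^(4)(0) = 0
Then c_k = F^(k)(0)/k! gives each Taylor coefficient.

-2*t^3/3 + t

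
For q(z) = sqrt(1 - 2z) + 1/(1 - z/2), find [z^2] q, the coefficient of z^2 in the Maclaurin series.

-1/4

Expand each term separately and add.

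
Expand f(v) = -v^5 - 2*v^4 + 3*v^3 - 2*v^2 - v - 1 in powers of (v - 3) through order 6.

-(v - 3)^5 - 17*(v - 3)^4 - 111*(v - 3)^3 - 353*(v - 3)^2 - 553*(v - 3) - 346

Differentiate repeatedly and evaluate at the center.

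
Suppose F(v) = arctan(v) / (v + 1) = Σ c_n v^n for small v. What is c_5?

13/15

Multiply the numerator's expansion by the denominator's geometric series.
F(0) = 0
F′(0) = 1
F′′(0) = -2
F′′′(0) = 4
F^(4)(0) = -16
F^(5)(0) = 104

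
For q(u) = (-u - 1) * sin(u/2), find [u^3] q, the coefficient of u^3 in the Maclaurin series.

1/48

Multiply each power in the prefactor through the base expansion.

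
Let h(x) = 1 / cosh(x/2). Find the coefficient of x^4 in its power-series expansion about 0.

Write the quotient as an unknown series and match coefficients against numerator = denominator · series.
[x^0] = 1;  [x^1] = 0;  [x^2] = -1/8;  [x^3] = 0;  [x^4] = 5/384.

5/384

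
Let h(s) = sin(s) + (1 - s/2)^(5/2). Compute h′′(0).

15/16

Expand each term separately and add.
The coefficient of s^2 in the expansion is 15/32, so h′′(0) = 2! * (15/32) = 15/16.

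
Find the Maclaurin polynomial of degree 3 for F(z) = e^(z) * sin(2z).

Expand each factor separately, then convolve coefficients.
F(0) = 0
F′(0) = 2
F′′(0) = 4
F′′′(0) = -2

-z^3/3 + 2*z^2 + 2*z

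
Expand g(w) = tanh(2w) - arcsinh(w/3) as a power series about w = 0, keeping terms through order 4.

Add the two expansions coefficient-wise.
g(0) = 0
g′(0) = 5/3
g′′(0) = 0
g′′′(0) = -431/27
g^(4)(0) = 0
Then c_k = g^(k)(0)/k! gives each Taylor coefficient.

-431*w^3/162 + 5*w/3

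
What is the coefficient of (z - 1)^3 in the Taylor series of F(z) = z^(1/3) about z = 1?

[(z - 1)^0] = 1;  [(z - 1)^1] = 1/3;  [(z - 1)^2] = -1/9;  [(z - 1)^3] = 5/81.

5/81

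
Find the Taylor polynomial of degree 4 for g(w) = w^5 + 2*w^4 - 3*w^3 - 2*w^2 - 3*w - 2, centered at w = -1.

-3*(w + 1)^4 - (w + 1)^3 + 9*(w + 1)^2 - 11*(w + 1) + 3

Apply the Taylor formula c_k = f^(k)(a)/k!.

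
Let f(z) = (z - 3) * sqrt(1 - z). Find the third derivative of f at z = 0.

Multiply each power in the prefactor through the base expansion.
From the series, [z^3] f = 1/16; multiply by 3! = 6 to get 3/8.

3/8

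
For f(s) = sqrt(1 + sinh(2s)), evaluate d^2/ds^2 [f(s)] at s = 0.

Substitute the inner expansion into the outer series and collect powers.
From the series, [s^2] f = -1/2; multiply by 2! = 2 to get -1.

-1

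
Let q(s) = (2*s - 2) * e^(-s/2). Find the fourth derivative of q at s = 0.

Multiply each power in the prefactor through the base expansion.
The coefficient of s^4 in the expansion is -3/64, so q^(4)(0) = 4! * (-3/64) = -9/8.

-9/8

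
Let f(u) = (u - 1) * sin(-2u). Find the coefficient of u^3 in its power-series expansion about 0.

Shift and add copies of the series according to the polynomial's terms.
So c_3 = f′′′(0)/3! = -4/3.

-4/3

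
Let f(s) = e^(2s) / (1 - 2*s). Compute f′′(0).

20

Multiply the numerator's expansion by the denominator's geometric series.
The coefficient of s^2 in the expansion is 10, so f′′(0) = 2! * (10) = 20.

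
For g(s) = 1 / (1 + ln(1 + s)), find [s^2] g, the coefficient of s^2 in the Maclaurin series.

3/2

Expand as Σ (-1)^k u^k with u equal to the inner function's series.
g(0) = 1
g′(0) = -1
g′′(0) = 3
The Taylor polynomial is Σ g^(k)(0)/k! · s^k.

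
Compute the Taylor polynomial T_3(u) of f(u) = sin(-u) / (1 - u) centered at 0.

Multiply the numerator's expansion by the denominator's geometric series.
f(0) = 0
f′(0) = -1
f′′(0) = -2
f′′′(0) = -5
Then c_k = f^(k)(0)/k! gives each Taylor coefficient.

-5*u^3/6 - u^2 - u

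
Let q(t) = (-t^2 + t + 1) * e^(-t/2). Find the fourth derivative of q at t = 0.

-55/16

Multiply each power in the prefactor through the base expansion.
From the series, [t^4] q = -55/384; multiply by 4! = 24 to get -55/16.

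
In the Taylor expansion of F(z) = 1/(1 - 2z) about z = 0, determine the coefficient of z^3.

Differentiate repeatedly and evaluate at the center.
F(0) = 1
F′(0) = 2
F′′(0) = 8
F′′′(0) = 48

8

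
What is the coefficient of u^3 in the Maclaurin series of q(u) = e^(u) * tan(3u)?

Expand each factor separately, then convolve coefficients.
q(0) = 0
q′(0) = 3
q′′(0) = 6
q′′′(0) = 63
So c_3 = q′′′(0)/3! = 21/2.

21/2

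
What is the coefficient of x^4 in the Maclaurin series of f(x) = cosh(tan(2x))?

Substitute the inner expansion into the outer series and collect powers.

6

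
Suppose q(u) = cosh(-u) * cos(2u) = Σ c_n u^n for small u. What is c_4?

-7/24

Write out both Maclaurin series and multiply, keeping only the needed powers.
[u^0] = 1;  [u^1] = 0;  [u^2] = -3/2;  [u^3] = 0;  [u^4] = -7/24.
So c_4 = q^(4)(0)/4! = -7/24.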